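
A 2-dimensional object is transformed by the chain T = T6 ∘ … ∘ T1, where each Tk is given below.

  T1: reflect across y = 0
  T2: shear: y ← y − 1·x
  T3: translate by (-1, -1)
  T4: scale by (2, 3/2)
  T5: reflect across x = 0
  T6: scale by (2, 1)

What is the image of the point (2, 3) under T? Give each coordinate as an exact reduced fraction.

T1 reflect across y = 0: (2, 3) → (2, -3)
T2 shear: y ← y − 1·x: (2, -3) → (2, -5)
T3 translate by (-1, -1): (2, -5) → (1, -6)
T4 scale by (2, 3/2): (1, -6) → (2, -9)
T5 reflect across x = 0: (2, -9) → (-2, -9)
T6 scale by (2, 1): (-2, -9) → (-4, -9)

T(p) = (-4, -9)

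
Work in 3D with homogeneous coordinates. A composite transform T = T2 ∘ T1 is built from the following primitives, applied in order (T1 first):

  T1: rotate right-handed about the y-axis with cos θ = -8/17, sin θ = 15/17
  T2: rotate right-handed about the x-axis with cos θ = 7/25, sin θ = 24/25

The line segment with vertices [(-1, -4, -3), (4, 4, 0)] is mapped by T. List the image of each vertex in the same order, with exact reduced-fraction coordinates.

T1 rotate right-handed about the y-axis with cos θ = -8/17, sin θ = 15/17: (-1, -4, -3) → (-37/17, -4, 39/17); (4, 4, 0) → (-32/17, 4, -60/17)
T2 rotate right-handed about the x-axis with cos θ = 7/25, sin θ = 24/25: (-37/17, -4, 39/17) → (-37/17, -1412/425, -1359/425); (-32/17, 4, -60/17) → (-32/17, 1916/425, 1212/425)

image vertices: (-37/17, -1412/425, -1359/425), (-32/17, 1916/425, 1212/425)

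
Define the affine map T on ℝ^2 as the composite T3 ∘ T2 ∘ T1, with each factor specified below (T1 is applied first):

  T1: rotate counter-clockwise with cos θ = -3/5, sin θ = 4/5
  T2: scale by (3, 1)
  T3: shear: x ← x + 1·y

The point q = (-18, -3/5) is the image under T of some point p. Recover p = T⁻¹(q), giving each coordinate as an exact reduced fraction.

p = (3, 5)

T1 = [-3/5 -4/5 0; 4/5 -3/5 0; 0 0 1]
T2·T1 = [-9/5 -12/5 0; 4/5 -3/5 0; 0 0 1]
T3·…·T1 = [-1 -3 0; 4/5 -3/5 0; 0 0 1]
det M = 3; M⁻¹ = [-1/5 1 0; -4/15 -1/3 0; 0 0 1]
M⁻¹ · (-18, -3/5)ᵀ = (3, 5)ᵀ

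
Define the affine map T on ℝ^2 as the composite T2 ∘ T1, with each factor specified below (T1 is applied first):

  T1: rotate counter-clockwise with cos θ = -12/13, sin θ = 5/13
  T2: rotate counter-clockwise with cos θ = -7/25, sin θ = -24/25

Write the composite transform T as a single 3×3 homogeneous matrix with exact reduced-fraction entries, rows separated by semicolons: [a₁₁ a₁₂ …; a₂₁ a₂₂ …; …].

T1 = [-12/13 -5/13 0; 5/13 -12/13 0; 0 0 1]
T2·T1 = [204/325 -253/325 0; 253/325 204/325 0; 0 0 1]

T = [204/325 -253/325 0; 253/325 204/325 0; 0 0 1]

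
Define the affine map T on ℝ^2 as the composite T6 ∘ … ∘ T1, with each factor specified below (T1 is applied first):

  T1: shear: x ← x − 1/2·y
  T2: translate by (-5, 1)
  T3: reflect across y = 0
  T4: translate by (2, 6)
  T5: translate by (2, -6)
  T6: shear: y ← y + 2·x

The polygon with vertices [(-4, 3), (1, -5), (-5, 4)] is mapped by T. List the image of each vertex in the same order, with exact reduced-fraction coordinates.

image vertices: (-13/2, -17), (5/2, 9), (-8, -21)

T1 shear: x ← x − 1/2·y: (-4, 3) → (-11/2, 3); (1, -5) → (7/2, -5); (-5, 4) → (-7, 4)
T2 translate by (-5, 1): (-11/2, 3) → (-21/2, 4); (7/2, -5) → (-3/2, -4); (-7, 4) → (-12, 5)
T3 reflect across y = 0: (-21/2, 4) → (-21/2, -4); (-3/2, -4) → (-3/2, 4); (-12, 5) → (-12, -5)
T4 translate by (2, 6): (-21/2, -4) → (-17/2, 2); (-3/2, 4) → (1/2, 10); (-12, -5) → (-10, 1)
T5 translate by (2, -6): (-17/2, 2) → (-13/2, -4); (1/2, 10) → (5/2, 4); (-10, 1) → (-8, -5)
T6 shear: y ← y + 2·x: (-13/2, -4) → (-13/2, -17); (5/2, 4) → (5/2, 9); (-8, -5) → (-8, -21)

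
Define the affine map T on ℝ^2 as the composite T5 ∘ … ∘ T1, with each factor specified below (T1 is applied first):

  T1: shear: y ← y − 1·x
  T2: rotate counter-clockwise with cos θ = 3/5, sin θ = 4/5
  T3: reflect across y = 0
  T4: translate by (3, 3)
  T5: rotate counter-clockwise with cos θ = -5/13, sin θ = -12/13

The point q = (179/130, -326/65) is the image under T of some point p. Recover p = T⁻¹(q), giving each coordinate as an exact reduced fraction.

p = (1/2, -1/2)

T1 = [1 0 0; -1 1 0; 0 0 1]
T2·T1 = [7/5 -4/5 0; 1/5 3/5 0; 0 0 1]
T3·…·T1 = [7/5 -4/5 0; -1/5 -3/5 0; 0 0 1]
T4·…·T1 = [7/5 -4/5 3; -1/5 -3/5 3; 0 0 1]
T5·…·T1 = [-47/65 -16/65 21/13; -79/65 63/65 -51/13; 0 0 1]
det M = -1; M⁻¹ = [-63/65 -16/65 3/5; -79/65 47/65 24/5; 0 0 1]
M⁻¹ · (179/130, -326/65)ᵀ = (1/2, -1/2)ᵀ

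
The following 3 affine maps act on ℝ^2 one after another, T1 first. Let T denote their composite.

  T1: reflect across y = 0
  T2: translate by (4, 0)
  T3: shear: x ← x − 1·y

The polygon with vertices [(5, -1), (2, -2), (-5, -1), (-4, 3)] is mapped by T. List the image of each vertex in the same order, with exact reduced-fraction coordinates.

T1 reflect across y = 0: (5, -1) → (5, 1); (2, -2) → (2, 2); (-5, -1) → (-5, 1); (-4, 3) → (-4, -3)
T2 translate by (4, 0): (5, 1) → (9, 1); (2, 2) → (6, 2); (-5, 1) → (-1, 1); (-4, -3) → (0, -3)
T3 shear: x ← x − 1·y: (9, 1) → (8, 1); (6, 2) → (4, 2); (-1, 1) → (-2, 1); (0, -3) → (3, -3)

image vertices: (8, 1), (4, 2), (-2, 1), (3, -3)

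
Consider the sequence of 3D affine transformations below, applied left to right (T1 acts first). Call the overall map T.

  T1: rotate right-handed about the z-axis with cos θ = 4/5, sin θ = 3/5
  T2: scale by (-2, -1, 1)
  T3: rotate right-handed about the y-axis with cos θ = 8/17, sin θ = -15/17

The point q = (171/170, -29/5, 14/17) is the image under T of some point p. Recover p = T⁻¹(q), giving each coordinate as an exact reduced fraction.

p = (3, 5, -1/2)

T1 = [4/5 -3/5 0 0; 3/5 4/5 0 0; 0 0 1 0; 0 0 0 1]
T2·T1 = [-8/5 6/5 0 0; -3/5 -4/5 0 0; 0 0 1 0; 0 0 0 1]
T3·…·T1 = [-64/85 48/85 -15/17 0; -3/5 -4/5 0 0; -24/17 18/17 8/17 0; 0 0 0 1]
det M = 2; M⁻¹ = [-16/85 -3/5 -6/17 0; 12/85 -4/5 9/34 0; -15/17 0 8/17 0; 0 0 0 1]
M⁻¹ · (171/170, -29/5, 14/17)ᵀ = (3, 5, -1/2)ᵀ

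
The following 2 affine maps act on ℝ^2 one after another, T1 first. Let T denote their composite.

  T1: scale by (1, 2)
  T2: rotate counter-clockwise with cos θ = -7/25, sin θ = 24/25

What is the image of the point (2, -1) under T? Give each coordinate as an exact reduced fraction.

T1 scale by (1, 2): (2, -1) → (2, -2)
T2 rotate counter-clockwise with cos θ = -7/25, sin θ = 24/25: (2, -2) → (34/25, 62/25)

T(p) = (34/25, 62/25)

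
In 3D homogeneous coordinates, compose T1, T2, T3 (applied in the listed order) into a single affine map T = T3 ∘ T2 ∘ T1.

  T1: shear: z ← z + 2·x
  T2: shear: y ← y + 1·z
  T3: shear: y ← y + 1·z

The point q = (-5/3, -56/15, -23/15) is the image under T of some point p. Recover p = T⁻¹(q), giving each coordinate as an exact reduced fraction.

T1 = [1 0 0 0; 0 1 0 0; 2 0 1 0; 0 0 0 1]
T2·T1 = [1 0 0 0; 2 1 1 0; 2 0 1 0; 0 0 0 1]
T3·…·T1 = [1 0 0 0; 4 1 2 0; 2 0 1 0; 0 0 0 1]
det M = 1; M⁻¹ = [1 0 0 0; 0 1 -2 0; -2 0 1 0; 0 0 0 1]
M⁻¹ · (-5/3, -56/15, -23/15)ᵀ = (-5/3, -2/3, 9/5)ᵀ

p = (-5/3, -2/3, 9/5)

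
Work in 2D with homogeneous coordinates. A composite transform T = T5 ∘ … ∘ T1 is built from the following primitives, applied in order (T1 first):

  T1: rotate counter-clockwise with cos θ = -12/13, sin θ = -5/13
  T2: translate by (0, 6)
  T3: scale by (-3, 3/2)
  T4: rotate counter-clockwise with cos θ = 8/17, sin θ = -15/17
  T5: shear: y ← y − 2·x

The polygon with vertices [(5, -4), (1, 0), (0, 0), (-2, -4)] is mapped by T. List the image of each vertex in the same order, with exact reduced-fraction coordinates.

T1 rotate counter-clockwise with cos θ = -12/13, sin θ = -5/13: (5, -4) → (-80/13, 23/13); (1, 0) → (-12/13, -5/13); (0, 0) → (0, 0); (-2, -4) → (4/13, 58/13)
T2 translate by (0, 6): (-80/13, 23/13) → (-80/13, 101/13); (-12/13, -5/13) → (-12/13, 73/13); (0, 0) → (0, 6); (4/13, 58/13) → (4/13, 136/13)
T3 scale by (-3, 3/2): (-80/13, 101/13) → (240/13, 303/26); (-12/13, 73/13) → (36/13, 219/26); (0, 6) → (0, 9); (4/13, 136/13) → (-12/13, 204/13)
T4 rotate counter-clockwise with cos θ = 8/17, sin θ = -15/17: (240/13, 303/26) → (645/34, -2388/221); (36/13, 219/26) → (297/34, 336/221); (0, 9) → (135/17, 72/17); (-12/13, 204/13) → (228/17, 1812/221)
T5 shear: y ← y − 2·x: (645/34, -2388/221) → (645/34, -10773/221); (297/34, 336/221) → (297/34, -3525/221); (135/17, 72/17) → (135/17, -198/17); (228/17, 1812/221) → (228/17, -4116/221)

image vertices: (645/34, -10773/221), (297/34, -3525/221), (135/17, -198/17), (228/17, -4116/221)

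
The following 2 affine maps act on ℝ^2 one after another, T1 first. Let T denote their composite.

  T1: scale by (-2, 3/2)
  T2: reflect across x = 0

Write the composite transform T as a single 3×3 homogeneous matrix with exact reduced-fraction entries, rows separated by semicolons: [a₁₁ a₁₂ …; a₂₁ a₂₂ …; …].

T = [2 0 0; 0 3/2 0; 0 0 1]

T1 = [-2 0 0; 0 3/2 0; 0 0 1]
T2·T1 = [2 0 0; 0 3/2 0; 0 0 1]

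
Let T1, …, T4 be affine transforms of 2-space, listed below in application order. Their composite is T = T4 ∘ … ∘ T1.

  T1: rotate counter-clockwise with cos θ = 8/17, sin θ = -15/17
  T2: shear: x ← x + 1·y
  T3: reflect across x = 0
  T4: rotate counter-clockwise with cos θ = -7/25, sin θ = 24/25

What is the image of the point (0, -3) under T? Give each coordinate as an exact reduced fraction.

T1 rotate counter-clockwise with cos θ = 8/17, sin θ = -15/17: (0, -3) → (-45/17, -24/17)
T2 shear: x ← x + 1·y: (-45/17, -24/17) → (-69/17, -24/17)
T3 reflect across x = 0: (-69/17, -24/17) → (69/17, -24/17)
T4 rotate counter-clockwise with cos θ = -7/25, sin θ = 24/25: (69/17, -24/17) → (93/425, 1824/425)

T(p) = (93/425, 1824/425)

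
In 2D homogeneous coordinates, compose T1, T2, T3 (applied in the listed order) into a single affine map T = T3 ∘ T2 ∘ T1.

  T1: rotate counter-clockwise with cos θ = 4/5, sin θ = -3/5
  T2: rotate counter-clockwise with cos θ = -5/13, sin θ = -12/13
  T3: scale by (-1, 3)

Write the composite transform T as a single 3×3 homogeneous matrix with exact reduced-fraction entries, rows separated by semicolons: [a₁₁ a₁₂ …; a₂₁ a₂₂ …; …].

T = [56/65 -33/65 0; -99/65 -168/65 0; 0 0 1]

T1 = [4/5 3/5 0; -3/5 4/5 0; 0 0 1]
T2·T1 = [-56/65 33/65 0; -33/65 -56/65 0; 0 0 1]
T3·…·T1 = [56/65 -33/65 0; -99/65 -168/65 0; 0 0 1]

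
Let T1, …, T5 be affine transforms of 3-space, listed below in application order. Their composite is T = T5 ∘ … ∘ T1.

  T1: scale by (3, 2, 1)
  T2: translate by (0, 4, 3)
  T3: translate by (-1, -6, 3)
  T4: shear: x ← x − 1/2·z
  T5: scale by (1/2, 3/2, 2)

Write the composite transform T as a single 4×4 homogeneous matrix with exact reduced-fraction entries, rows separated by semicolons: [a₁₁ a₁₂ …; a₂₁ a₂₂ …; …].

T = [3/2 0 -1/4 -2; 0 3 0 -3; 0 0 2 12; 0 0 0 1]

T1 = [3 0 0 0; 0 2 0 0; 0 0 1 0; 0 0 0 1]
T2·T1 = [3 0 0 0; 0 2 0 4; 0 0 1 3; 0 0 0 1]
T3·…·T1 = [3 0 0 -1; 0 2 0 -2; 0 0 1 6; 0 0 0 1]
T4·…·T1 = [3 0 -1/2 -4; 0 2 0 -2; 0 0 1 6; 0 0 0 1]
T5·…·T1 = [3/2 0 -1/4 -2; 0 3 0 -3; 0 0 2 12; 0 0 0 1]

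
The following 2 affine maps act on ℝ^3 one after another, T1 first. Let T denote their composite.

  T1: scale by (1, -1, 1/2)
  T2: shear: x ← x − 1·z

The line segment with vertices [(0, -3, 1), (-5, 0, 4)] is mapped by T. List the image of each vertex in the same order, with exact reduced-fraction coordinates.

image vertices: (-1/2, 3, 1/2), (-7, 0, 2)

T1 scale by (1, -1, 1/2): (0, -3, 1) → (0, 3, 1/2); (-5, 0, 4) → (-5, 0, 2)
T2 shear: x ← x − 1·z: (0, 3, 1/2) → (-1/2, 3, 1/2); (-5, 0, 2) → (-7, 0, 2)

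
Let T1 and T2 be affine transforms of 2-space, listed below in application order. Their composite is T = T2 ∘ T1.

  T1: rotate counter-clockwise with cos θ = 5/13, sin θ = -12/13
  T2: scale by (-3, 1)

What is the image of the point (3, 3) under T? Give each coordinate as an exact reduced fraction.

T(p) = (-153/13, -21/13)

T1 rotate counter-clockwise with cos θ = 5/13, sin θ = -12/13: (3, 3) → (51/13, -21/13)
T2 scale by (-3, 1): (51/13, -21/13) → (-153/13, -21/13)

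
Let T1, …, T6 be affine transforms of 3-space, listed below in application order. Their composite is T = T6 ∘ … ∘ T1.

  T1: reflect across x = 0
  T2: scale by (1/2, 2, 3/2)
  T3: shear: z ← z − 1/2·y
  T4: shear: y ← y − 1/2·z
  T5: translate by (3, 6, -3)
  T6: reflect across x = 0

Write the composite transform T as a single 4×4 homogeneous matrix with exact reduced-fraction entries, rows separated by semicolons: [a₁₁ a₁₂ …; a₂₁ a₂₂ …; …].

T = [1/2 0 0 -3; 0 5/2 -3/4 6; 0 -1 3/2 -3; 0 0 0 1]

T1 = [-1 0 0 0; 0 1 0 0; 0 0 1 0; 0 0 0 1]
T2·T1 = [-1/2 0 0 0; 0 2 0 0; 0 0 3/2 0; 0 0 0 1]
T3·…·T1 = [-1/2 0 0 0; 0 2 0 0; 0 -1 3/2 0; 0 0 0 1]
T4·…·T1 = [-1/2 0 0 0; 0 5/2 -3/4 0; 0 -1 3/2 0; 0 0 0 1]
T5·…·T1 = [-1/2 0 0 3; 0 5/2 -3/4 6; 0 -1 3/2 -3; 0 0 0 1]
T6·…·T1 = [1/2 0 0 -3; 0 5/2 -3/4 6; 0 -1 3/2 -3; 0 0 0 1]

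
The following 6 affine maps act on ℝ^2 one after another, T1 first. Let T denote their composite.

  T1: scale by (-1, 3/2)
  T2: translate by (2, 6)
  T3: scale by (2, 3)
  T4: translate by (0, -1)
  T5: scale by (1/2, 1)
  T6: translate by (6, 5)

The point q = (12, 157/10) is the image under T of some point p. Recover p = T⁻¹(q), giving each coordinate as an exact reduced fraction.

p = (-4, -7/5)

T1 = [-1 0 0; 0 3/2 0; 0 0 1]
T2·T1 = [-1 0 2; 0 3/2 6; 0 0 1]
T3·…·T1 = [-2 0 4; 0 9/2 18; 0 0 1]
T4·…·T1 = [-2 0 4; 0 9/2 17; 0 0 1]
T5·…·T1 = [-1 0 2; 0 9/2 17; 0 0 1]
T6·…·T1 = [-1 0 8; 0 9/2 22; 0 0 1]
det M = -9/2; M⁻¹ = [-1 0 8; 0 2/9 -44/9; 0 0 1]
M⁻¹ · (12, 157/10)ᵀ = (-4, -7/5)ᵀ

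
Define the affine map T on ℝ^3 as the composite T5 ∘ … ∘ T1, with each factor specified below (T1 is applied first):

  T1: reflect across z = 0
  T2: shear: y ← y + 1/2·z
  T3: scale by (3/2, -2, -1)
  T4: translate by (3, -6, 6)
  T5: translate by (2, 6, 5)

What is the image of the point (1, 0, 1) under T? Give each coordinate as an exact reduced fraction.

T(p) = (13/2, 1, 12)

T1 reflect across z = 0: (1, 0, 1) → (1, 0, -1)
T2 shear: y ← y + 1/2·z: (1, 0, -1) → (1, -1/2, -1)
T3 scale by (3/2, -2, -1): (1, -1/2, -1) → (3/2, 1, 1)
T4 translate by (3, -6, 6): (3/2, 1, 1) → (9/2, -5, 7)
T5 translate by (2, 6, 5): (9/2, -5, 7) → (13/2, 1, 12)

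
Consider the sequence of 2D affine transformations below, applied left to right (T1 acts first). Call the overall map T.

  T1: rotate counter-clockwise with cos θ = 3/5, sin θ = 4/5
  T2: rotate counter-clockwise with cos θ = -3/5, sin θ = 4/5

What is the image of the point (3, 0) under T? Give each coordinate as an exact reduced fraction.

T(p) = (-3, 0)

T1 rotate counter-clockwise with cos θ = 3/5, sin θ = 4/5: (3, 0) → (9/5, 12/5)
T2 rotate counter-clockwise with cos θ = -3/5, sin θ = 4/5: (9/5, 12/5) → (-3, 0)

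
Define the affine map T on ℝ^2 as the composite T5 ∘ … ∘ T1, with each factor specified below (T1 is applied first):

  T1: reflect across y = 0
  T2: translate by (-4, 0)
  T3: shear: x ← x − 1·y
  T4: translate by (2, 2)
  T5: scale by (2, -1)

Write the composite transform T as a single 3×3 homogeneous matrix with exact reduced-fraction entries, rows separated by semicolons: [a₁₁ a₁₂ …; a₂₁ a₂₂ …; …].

T = [2 2 -4; 0 1 -2; 0 0 1]

T1 = [1 0 0; 0 -1 0; 0 0 1]
T2·T1 = [1 0 -4; 0 -1 0; 0 0 1]
T3·…·T1 = [1 1 -4; 0 -1 0; 0 0 1]
T4·…·T1 = [1 1 -2; 0 -1 2; 0 0 1]
T5·…·T1 = [2 2 -4; 0 1 -2; 0 0 1]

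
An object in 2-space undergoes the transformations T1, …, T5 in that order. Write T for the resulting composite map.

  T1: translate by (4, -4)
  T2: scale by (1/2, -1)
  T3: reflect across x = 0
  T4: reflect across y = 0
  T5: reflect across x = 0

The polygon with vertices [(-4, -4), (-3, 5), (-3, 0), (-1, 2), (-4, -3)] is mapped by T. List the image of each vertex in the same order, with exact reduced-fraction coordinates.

image vertices: (0, -8), (1/2, 1), (1/2, -4), (3/2, -2), (0, -7)

T1 translate by (4, -4): (-4, -4) → (0, -8); (-3, 5) → (1, 1); (-3, 0) → (1, -4); (-1, 2) → (3, -2); (-4, -3) → (0, -7)
T2 scale by (1/2, -1): (0, -8) → (0, 8); (1, 1) → (1/2, -1); (1, -4) → (1/2, 4); (3, -2) → (3/2, 2); (0, -7) → (0, 7)
T3 reflect across x = 0: (0, 8) → (0, 8); (1/2, -1) → (-1/2, -1); (1/2, 4) → (-1/2, 4); (3/2, 2) → (-3/2, 2); (0, 7) → (0, 7)
T4 reflect across y = 0: (0, 8) → (0, -8); (-1/2, -1) → (-1/2, 1); (-1/2, 4) → (-1/2, -4); (-3/2, 2) → (-3/2, -2); (0, 7) → (0, -7)
T5 reflect across x = 0: (0, -8) → (0, -8); (-1/2, 1) → (1/2, 1); (-1/2, -4) → (1/2, -4); (-3/2, -2) → (3/2, -2); (0, -7) → (0, -7)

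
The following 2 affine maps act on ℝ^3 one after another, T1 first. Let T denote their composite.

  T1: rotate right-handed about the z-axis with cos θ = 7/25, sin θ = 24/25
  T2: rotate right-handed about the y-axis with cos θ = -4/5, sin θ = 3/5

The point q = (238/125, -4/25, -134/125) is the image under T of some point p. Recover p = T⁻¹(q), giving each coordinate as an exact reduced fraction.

p = (-2/5, 4/5, 2)

T1 = [7/25 -24/25 0 0; 24/25 7/25 0 0; 0 0 1 0; 0 0 0 1]
T2·T1 = [-28/125 96/125 3/5 0; 24/25 7/25 0 0; -21/125 72/125 -4/5 0; 0 0 0 1]
det M = 1; M⁻¹ = [-28/125 24/25 -21/125 0; 96/125 7/25 72/125 0; 3/5 0 -4/5 0; 0 0 0 1]
M⁻¹ · (238/125, -4/25, -134/125)ᵀ = (-2/5, 4/5, 2)ᵀ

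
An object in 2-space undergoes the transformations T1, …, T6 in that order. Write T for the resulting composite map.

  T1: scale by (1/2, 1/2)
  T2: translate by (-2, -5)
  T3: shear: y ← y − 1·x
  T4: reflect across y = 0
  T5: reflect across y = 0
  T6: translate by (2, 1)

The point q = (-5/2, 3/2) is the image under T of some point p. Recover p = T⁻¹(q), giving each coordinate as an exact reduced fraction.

T1 = [1/2 0 0; 0 1/2 0; 0 0 1]
T2·T1 = [1/2 0 -2; 0 1/2 -5; 0 0 1]
T3·…·T1 = [1/2 0 -2; -1/2 1/2 -3; 0 0 1]
T4·…·T1 = [1/2 0 -2; 1/2 -1/2 3; 0 0 1]
T5·…·T1 = [1/2 0 -2; -1/2 1/2 -3; 0 0 1]
T6·…·T1 = [1/2 0 0; -1/2 1/2 -2; 0 0 1]
det M = 1/4; M⁻¹ = [2 0 0; 2 2 4; 0 0 1]
M⁻¹ · (-5/2, 3/2)ᵀ = (-5, 2)ᵀ

p = (-5, 2)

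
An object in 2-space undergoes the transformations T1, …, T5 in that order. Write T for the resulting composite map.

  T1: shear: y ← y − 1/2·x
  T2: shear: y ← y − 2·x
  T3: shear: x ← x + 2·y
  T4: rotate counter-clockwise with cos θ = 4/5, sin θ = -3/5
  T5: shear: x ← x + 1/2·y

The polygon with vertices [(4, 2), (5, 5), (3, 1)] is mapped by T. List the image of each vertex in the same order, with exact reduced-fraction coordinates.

T1 shear: y ← y − 1/2·x: (4, 2) → (4, 0); (5, 5) → (5, 5/2); (3, 1) → (3, -1/2)
T2 shear: y ← y − 2·x: (4, 0) → (4, -8); (5, 5/2) → (5, -15/2); (3, -1/2) → (3, -13/2)
T3 shear: x ← x + 2·y: (4, -8) → (-12, -8); (5, -15/2) → (-10, -15/2); (3, -13/2) → (-10, -13/2)
T4 rotate counter-clockwise with cos θ = 4/5, sin θ = -3/5: (-12, -8) → (-72/5, 4/5); (-10, -15/2) → (-25/2, 0); (-10, -13/2) → (-119/10, 4/5)
T5 shear: x ← x + 1/2·y: (-72/5, 4/5) → (-14, 4/5); (-25/2, 0) → (-25/2, 0); (-119/10, 4/5) → (-23/2, 4/5)

image vertices: (-14, 4/5), (-25/2, 0), (-23/2, 4/5)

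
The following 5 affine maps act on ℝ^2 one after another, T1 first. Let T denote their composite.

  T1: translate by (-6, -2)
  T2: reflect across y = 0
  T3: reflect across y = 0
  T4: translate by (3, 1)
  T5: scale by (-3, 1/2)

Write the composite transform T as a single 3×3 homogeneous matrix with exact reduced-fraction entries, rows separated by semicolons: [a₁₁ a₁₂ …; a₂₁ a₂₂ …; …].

T = [-3 0 9; 0 1/2 -1/2; 0 0 1]

T1 = [1 0 -6; 0 1 -2; 0 0 1]
T2·T1 = [1 0 -6; 0 -1 2; 0 0 1]
T3·…·T1 = [1 0 -6; 0 1 -2; 0 0 1]
T4·…·T1 = [1 0 -3; 0 1 -1; 0 0 1]
T5·…·T1 = [-3 0 9; 0 1/2 -1/2; 0 0 1]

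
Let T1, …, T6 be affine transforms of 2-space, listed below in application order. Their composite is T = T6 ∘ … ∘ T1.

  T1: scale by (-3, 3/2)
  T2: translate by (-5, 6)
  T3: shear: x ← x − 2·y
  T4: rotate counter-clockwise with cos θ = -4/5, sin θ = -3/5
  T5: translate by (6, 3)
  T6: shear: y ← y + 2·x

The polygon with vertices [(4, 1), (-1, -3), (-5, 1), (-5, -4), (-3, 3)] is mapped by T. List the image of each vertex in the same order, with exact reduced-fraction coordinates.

image vertices: (361/10, 442/5), (109/10, 133/5), (29/2, 29), (-2, -7), (259/10, 283/5)

T1 scale by (-3, 3/2): (4, 1) → (-12, 3/2); (-1, -3) → (3, -9/2); (-5, 1) → (15, 3/2); (-5, -4) → (15, -6); (-3, 3) → (9, 9/2)
T2 translate by (-5, 6): (-12, 3/2) → (-17, 15/2); (3, -9/2) → (-2, 3/2); (15, 3/2) → (10, 15/2); (15, -6) → (10, 0); (9, 9/2) → (4, 21/2)
T3 shear: x ← x − 2·y: (-17, 15/2) → (-32, 15/2); (-2, 3/2) → (-5, 3/2); (10, 15/2) → (-5, 15/2); (10, 0) → (10, 0); (4, 21/2) → (-17, 21/2)
T4 rotate counter-clockwise with cos θ = -4/5, sin θ = -3/5: (-32, 15/2) → (301/10, 66/5); (-5, 3/2) → (49/10, 9/5); (-5, 15/2) → (17/2, -3); (10, 0) → (-8, -6); (-17, 21/2) → (199/10, 9/5)
T5 translate by (6, 3): (301/10, 66/5) → (361/10, 81/5); (49/10, 9/5) → (109/10, 24/5); (17/2, -3) → (29/2, 0); (-8, -6) → (-2, -3); (199/10, 9/5) → (259/10, 24/5)
T6 shear: y ← y + 2·x: (361/10, 81/5) → (361/10, 442/5); (109/10, 24/5) → (109/10, 133/5); (29/2, 0) → (29/2, 29); (-2, -3) → (-2, -7); (259/10, 24/5) → (259/10, 283/5)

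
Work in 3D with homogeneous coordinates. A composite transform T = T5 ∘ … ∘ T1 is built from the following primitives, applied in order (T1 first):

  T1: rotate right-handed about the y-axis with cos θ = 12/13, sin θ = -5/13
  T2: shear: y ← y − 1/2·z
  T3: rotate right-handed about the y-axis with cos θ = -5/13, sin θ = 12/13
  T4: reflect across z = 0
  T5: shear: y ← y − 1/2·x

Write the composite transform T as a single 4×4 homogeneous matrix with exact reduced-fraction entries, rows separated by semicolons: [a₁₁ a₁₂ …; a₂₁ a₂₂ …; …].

T1 = [12/13 0 -5/13 0; 0 1 0 0; 5/13 0 12/13 0; 0 0 0 1]
T2·T1 = [12/13 0 -5/13 0; -5/26 1 -6/13 0; 5/13 0 12/13 0; 0 0 0 1]
T3·…·T1 = [0 0 1 0; -5/26 1 -6/13 0; -1 0 0 0; 0 0 0 1]
T4·…·T1 = [0 0 1 0; -5/26 1 -6/13 0; 1 0 0 0; 0 0 0 1]
T5·…·T1 = [0 0 1 0; -5/26 1 -25/26 0; 1 0 0 0; 0 0 0 1]

T = [0 0 1 0; -5/26 1 -25/26 0; 1 0 0 0; 0 0 0 1]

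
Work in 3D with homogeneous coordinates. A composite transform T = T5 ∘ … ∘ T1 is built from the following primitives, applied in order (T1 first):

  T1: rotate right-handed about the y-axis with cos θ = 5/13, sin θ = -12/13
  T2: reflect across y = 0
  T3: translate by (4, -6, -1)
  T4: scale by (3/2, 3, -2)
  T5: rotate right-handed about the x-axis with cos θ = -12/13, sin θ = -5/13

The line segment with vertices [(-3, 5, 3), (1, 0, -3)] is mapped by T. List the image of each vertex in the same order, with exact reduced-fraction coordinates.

image vertices: (3/26, 5488/169, 1329/169), (279/26, 2968/169, 786/169)

T1 rotate right-handed about the y-axis with cos θ = 5/13, sin θ = -12/13: (-3, 5, 3) → (-51/13, 5, -21/13); (1, 0, -3) → (41/13, 0, -3/13)
T2 reflect across y = 0: (-51/13, 5, -21/13) → (-51/13, -5, -21/13); (41/13, 0, -3/13) → (41/13, 0, -3/13)
T3 translate by (4, -6, -1): (-51/13, -5, -21/13) → (1/13, -11, -34/13); (41/13, 0, -3/13) → (93/13, -6, -16/13)
T4 scale by (3/2, 3, -2): (1/13, -11, -34/13) → (3/26, -33, 68/13); (93/13, -6, -16/13) → (279/26, -18, 32/13)
T5 rotate right-handed about the x-axis with cos θ = -12/13, sin θ = -5/13: (3/26, -33, 68/13) → (3/26, 5488/169, 1329/169); (279/26, -18, 32/13) → (279/26, 2968/169, 786/169)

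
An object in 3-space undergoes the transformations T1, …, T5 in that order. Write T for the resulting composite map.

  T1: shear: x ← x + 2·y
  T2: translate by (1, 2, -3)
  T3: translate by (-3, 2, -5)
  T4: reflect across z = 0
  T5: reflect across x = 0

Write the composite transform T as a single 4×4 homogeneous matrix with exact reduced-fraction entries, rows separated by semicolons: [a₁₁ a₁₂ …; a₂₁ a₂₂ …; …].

T = [-1 -2 0 2; 0 1 0 4; 0 0 -1 8; 0 0 0 1]

T1 = [1 2 0 0; 0 1 0 0; 0 0 1 0; 0 0 0 1]
T2·T1 = [1 2 0 1; 0 1 0 2; 0 0 1 -3; 0 0 0 1]
T3·…·T1 = [1 2 0 -2; 0 1 0 4; 0 0 1 -8; 0 0 0 1]
T4·…·T1 = [1 2 0 -2; 0 1 0 4; 0 0 -1 8; 0 0 0 1]
T5·…·T1 = [-1 -2 0 2; 0 1 0 4; 0 0 -1 8; 0 0 0 1]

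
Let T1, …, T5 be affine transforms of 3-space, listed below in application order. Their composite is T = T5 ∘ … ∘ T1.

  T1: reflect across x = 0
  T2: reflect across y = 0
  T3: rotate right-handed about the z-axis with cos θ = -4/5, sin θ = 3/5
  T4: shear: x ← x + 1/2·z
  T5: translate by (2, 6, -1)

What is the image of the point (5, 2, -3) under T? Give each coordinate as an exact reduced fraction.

T1 reflect across x = 0: (5, 2, -3) → (-5, 2, -3)
T2 reflect across y = 0: (-5, 2, -3) → (-5, -2, -3)
T3 rotate right-handed about the z-axis with cos θ = -4/5, sin θ = 3/5: (-5, -2, -3) → (26/5, -7/5, -3)
T4 shear: x ← x + 1/2·z: (26/5, -7/5, -3) → (37/10, -7/5, -3)
T5 translate by (2, 6, -1): (37/10, -7/5, -3) → (57/10, 23/5, -4)

T(p) = (57/10, 23/5, -4)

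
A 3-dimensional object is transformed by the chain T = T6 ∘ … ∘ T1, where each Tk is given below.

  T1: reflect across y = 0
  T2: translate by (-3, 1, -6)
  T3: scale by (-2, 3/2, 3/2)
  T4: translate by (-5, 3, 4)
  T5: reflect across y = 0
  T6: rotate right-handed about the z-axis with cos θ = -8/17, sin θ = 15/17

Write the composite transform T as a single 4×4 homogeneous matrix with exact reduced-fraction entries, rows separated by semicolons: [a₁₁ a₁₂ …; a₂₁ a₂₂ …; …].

T1 = [1 0 0 0; 0 -1 0 0; 0 0 1 0; 0 0 0 1]
T2·T1 = [1 0 0 -3; 0 -1 0 1; 0 0 1 -6; 0 0 0 1]
T3·…·T1 = [-2 0 0 6; 0 -3/2 0 3/2; 0 0 3/2 -9; 0 0 0 1]
T4·…·T1 = [-2 0 0 1; 0 -3/2 0 9/2; 0 0 3/2 -5; 0 0 0 1]
T5·…·T1 = [-2 0 0 1; 0 3/2 0 -9/2; 0 0 3/2 -5; 0 0 0 1]
T6·…·T1 = [16/17 -45/34 0 7/2; -30/17 -12/17 0 3; 0 0 3/2 -5; 0 0 0 1]

T = [16/17 -45/34 0 7/2; -30/17 -12/17 0 3; 0 0 3/2 -5; 0 0 0 1]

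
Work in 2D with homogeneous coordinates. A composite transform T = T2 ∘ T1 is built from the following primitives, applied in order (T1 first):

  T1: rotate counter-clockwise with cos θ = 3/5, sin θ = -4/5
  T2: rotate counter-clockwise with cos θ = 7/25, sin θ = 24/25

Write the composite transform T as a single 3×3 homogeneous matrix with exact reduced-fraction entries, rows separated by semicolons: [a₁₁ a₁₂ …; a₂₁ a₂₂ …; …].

T = [117/125 -44/125 0; 44/125 117/125 0; 0 0 1]

T1 = [3/5 4/5 0; -4/5 3/5 0; 0 0 1]
T2·T1 = [117/125 -44/125 0; 44/125 117/125 0; 0 0 1]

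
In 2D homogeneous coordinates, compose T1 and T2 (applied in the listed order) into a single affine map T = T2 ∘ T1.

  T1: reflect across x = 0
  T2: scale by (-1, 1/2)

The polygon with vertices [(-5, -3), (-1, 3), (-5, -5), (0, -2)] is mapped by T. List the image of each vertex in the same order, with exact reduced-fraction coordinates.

T1 reflect across x = 0: (-5, -3) → (5, -3); (-1, 3) → (1, 3); (-5, -5) → (5, -5); (0, -2) → (0, -2)
T2 scale by (-1, 1/2): (5, -3) → (-5, -3/2); (1, 3) → (-1, 3/2); (5, -5) → (-5, -5/2); (0, -2) → (0, -1)

image vertices: (-5, -3/2), (-1, 3/2), (-5, -5/2), (0, -1)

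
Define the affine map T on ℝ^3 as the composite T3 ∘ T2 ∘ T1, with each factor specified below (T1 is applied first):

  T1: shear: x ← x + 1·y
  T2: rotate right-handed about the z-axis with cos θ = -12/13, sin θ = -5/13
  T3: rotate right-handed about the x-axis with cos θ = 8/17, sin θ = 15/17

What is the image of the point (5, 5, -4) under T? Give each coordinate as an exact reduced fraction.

T1 shear: x ← x + 1·y: (5, 5, -4) → (10, 5, -4)
T2 rotate right-handed about the z-axis with cos θ = -12/13, sin θ = -5/13: (10, 5, -4) → (-95/13, -110/13, -4)
T3 rotate right-handed about the x-axis with cos θ = 8/17, sin θ = 15/17: (-95/13, -110/13, -4) → (-95/13, -100/221, -2066/221)

T(p) = (-95/13, -100/221, -2066/221)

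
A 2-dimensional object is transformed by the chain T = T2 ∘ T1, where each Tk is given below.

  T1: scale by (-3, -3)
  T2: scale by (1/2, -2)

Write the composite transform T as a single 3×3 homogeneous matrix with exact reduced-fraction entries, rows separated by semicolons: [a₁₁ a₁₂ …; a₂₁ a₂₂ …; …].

T1 = [-3 0 0; 0 -3 0; 0 0 1]
T2·T1 = [-3/2 0 0; 0 6 0; 0 0 1]

T = [-3/2 0 0; 0 6 0; 0 0 1]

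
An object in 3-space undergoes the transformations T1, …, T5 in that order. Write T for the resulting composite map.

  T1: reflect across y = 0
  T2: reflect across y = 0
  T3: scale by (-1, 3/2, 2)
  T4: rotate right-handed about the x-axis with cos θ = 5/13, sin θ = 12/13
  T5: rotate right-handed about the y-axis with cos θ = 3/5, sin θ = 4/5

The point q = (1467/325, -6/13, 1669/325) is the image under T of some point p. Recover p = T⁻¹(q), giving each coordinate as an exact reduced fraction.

p = (7/5, 4, 3/2)

T1 = [1 0 0 0; 0 -1 0 0; 0 0 1 0; 0 0 0 1]
T2·T1 = [1 0 0 0; 0 1 0 0; 0 0 1 0; 0 0 0 1]
T3·…·T1 = [-1 0 0 0; 0 3/2 0 0; 0 0 2 0; 0 0 0 1]
T4·…·T1 = [-1 0 0 0; 0 15/26 -24/13 0; 0 18/13 10/13 0; 0 0 0 1]
T5·…·T1 = [-3/5 72/65 8/13 0; 0 15/26 -24/13 0; 4/5 54/65 6/13 0; 0 0 0 1]
det M = -3; M⁻¹ = [-3/5 0 4/5 0; 32/65 10/39 24/65 0; 2/13 -6/13 3/26 0; 0 0 0 1]
M⁻¹ · (1467/325, -6/13, 1669/325)ᵀ = (7/5, 4, 3/2)ᵀ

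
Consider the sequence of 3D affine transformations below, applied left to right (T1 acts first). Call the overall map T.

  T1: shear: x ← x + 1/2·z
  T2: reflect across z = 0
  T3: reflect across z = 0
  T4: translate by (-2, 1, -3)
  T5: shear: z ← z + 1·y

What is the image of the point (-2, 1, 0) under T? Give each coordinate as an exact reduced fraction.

T(p) = (-4, 2, -1)

T1 shear: x ← x + 1/2·z: (-2, 1, 0) → (-2, 1, 0)
T2 reflect across z = 0: (-2, 1, 0) → (-2, 1, 0)
T3 reflect across z = 0: (-2, 1, 0) → (-2, 1, 0)
T4 translate by (-2, 1, -3): (-2, 1, 0) → (-4, 2, -3)
T5 shear: z ← z + 1·y: (-4, 2, -3) → (-4, 2, -1)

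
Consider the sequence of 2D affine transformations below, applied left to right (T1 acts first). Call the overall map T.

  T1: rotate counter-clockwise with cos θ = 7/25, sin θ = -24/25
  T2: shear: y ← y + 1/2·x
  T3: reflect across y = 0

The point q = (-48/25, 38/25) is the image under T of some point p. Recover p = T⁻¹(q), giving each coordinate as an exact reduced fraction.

p = (0, -2)

T1 = [7/25 24/25 0; -24/25 7/25 0; 0 0 1]
T2·T1 = [7/25 24/25 0; -41/50 19/25 0; 0 0 1]
T3·…·T1 = [7/25 24/25 0; 41/50 -19/25 0; 0 0 1]
det M = -1; M⁻¹ = [19/25 24/25 0; 41/50 -7/25 0; 0 0 1]
M⁻¹ · (-48/25, 38/25)ᵀ = (0, -2)ᵀ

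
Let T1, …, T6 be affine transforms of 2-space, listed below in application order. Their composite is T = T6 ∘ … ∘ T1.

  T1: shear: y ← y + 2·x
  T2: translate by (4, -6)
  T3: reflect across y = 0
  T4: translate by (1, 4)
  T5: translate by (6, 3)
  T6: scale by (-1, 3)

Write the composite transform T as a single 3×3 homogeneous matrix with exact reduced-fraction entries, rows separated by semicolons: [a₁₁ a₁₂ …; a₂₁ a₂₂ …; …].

T = [-1 0 -11; -6 -3 39; 0 0 1]

T1 = [1 0 0; 2 1 0; 0 0 1]
T2·T1 = [1 0 4; 2 1 -6; 0 0 1]
T3·…·T1 = [1 0 4; -2 -1 6; 0 0 1]
T4·…·T1 = [1 0 5; -2 -1 10; 0 0 1]
T5·…·T1 = [1 0 11; -2 -1 13; 0 0 1]
T6·…·T1 = [-1 0 -11; -6 -3 39; 0 0 1]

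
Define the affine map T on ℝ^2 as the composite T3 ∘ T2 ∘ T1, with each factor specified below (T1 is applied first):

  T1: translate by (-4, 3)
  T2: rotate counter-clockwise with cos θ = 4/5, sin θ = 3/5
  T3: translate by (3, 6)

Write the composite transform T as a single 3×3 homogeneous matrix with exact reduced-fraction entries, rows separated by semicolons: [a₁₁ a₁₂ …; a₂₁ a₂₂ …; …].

T1 = [1 0 -4; 0 1 3; 0 0 1]
T2·T1 = [4/5 -3/5 -5; 3/5 4/5 0; 0 0 1]
T3·…·T1 = [4/5 -3/5 -2; 3/5 4/5 6; 0 0 1]

T = [4/5 -3/5 -2; 3/5 4/5 6; 0 0 1]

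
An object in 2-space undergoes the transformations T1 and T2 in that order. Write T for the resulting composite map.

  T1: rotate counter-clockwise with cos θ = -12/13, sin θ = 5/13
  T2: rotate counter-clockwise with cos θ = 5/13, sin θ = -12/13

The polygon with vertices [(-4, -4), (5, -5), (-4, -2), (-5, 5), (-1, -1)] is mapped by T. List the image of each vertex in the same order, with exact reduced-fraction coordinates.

image vertices: (4, -4), (5, 5), (2, -4), (-5, -5), (1, -1)

T1 rotate counter-clockwise with cos θ = -12/13, sin θ = 5/13: (-4, -4) → (68/13, 28/13); (5, -5) → (-35/13, 85/13); (-4, -2) → (58/13, 4/13); (-5, 5) → (35/13, -85/13); (-1, -1) → (17/13, 7/13)
T2 rotate counter-clockwise with cos θ = 5/13, sin θ = -12/13: (68/13, 28/13) → (4, -4); (-35/13, 85/13) → (5, 5); (58/13, 4/13) → (2, -4); (35/13, -85/13) → (-5, -5); (17/13, 7/13) → (1, -1)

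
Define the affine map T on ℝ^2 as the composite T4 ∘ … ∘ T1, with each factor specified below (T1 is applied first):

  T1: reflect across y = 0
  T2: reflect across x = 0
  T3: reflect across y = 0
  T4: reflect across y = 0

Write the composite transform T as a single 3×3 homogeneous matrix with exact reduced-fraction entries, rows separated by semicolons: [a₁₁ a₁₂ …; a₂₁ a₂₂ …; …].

T1 = [1 0 0; 0 -1 0; 0 0 1]
T2·T1 = [-1 0 0; 0 -1 0; 0 0 1]
T3·…·T1 = [-1 0 0; 0 1 0; 0 0 1]
T4·…·T1 = [-1 0 0; 0 -1 0; 0 0 1]

T = [-1 0 0; 0 -1 0; 0 0 1]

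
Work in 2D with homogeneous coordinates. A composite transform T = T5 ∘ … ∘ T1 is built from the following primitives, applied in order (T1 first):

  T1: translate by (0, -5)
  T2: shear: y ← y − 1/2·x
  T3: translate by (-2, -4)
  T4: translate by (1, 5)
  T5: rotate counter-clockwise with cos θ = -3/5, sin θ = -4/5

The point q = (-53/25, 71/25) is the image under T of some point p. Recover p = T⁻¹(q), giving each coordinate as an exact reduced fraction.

p = (0, 3/5)

T1 = [1 0 0; 0 1 -5; 0 0 1]
T2·T1 = [1 0 0; -1/2 1 -5; 0 0 1]
T3·…·T1 = [1 0 -2; -1/2 1 -9; 0 0 1]
T4·…·T1 = [1 0 -1; -1/2 1 -4; 0 0 1]
T5·…·T1 = [-1 4/5 -13/5; -1/2 -3/5 16/5; 0 0 1]
det M = 1; M⁻¹ = [-3/5 -4/5 1; 1/2 -1 9/2; 0 0 1]
M⁻¹ · (-53/25, 71/25)ᵀ = (0, 3/5)ᵀ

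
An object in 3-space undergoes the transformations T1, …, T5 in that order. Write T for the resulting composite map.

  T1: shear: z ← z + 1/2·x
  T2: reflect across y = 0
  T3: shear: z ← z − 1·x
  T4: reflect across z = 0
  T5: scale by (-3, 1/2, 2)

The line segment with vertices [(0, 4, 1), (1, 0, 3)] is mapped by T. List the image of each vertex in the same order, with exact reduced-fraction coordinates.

image vertices: (0, -2, -2), (-3, 0, -5)

T1 shear: z ← z + 1/2·x: (0, 4, 1) → (0, 4, 1); (1, 0, 3) → (1, 0, 7/2)
T2 reflect across y = 0: (0, 4, 1) → (0, -4, 1); (1, 0, 7/2) → (1, 0, 7/2)
T3 shear: z ← z − 1·x: (0, -4, 1) → (0, -4, 1); (1, 0, 7/2) → (1, 0, 5/2)
T4 reflect across z = 0: (0, -4, 1) → (0, -4, -1); (1, 0, 5/2) → (1, 0, -5/2)
T5 scale by (-3, 1/2, 2): (0, -4, -1) → (0, -2, -2); (1, 0, -5/2) → (-3, 0, -5)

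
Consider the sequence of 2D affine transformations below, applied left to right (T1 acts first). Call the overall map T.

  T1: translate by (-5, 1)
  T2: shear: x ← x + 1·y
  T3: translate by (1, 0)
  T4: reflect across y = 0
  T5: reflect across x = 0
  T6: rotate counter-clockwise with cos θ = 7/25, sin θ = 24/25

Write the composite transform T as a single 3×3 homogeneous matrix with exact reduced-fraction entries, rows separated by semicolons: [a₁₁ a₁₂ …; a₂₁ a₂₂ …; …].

T = [-7/25 17/25 9/5; -24/25 -31/25 13/5; 0 0 1]

T1 = [1 0 -5; 0 1 1; 0 0 1]
T2·T1 = [1 1 -4; 0 1 1; 0 0 1]
T3·…·T1 = [1 1 -3; 0 1 1; 0 0 1]
T4·…·T1 = [1 1 -3; 0 -1 -1; 0 0 1]
T5·…·T1 = [-1 -1 3; 0 -1 -1; 0 0 1]
T6·…·T1 = [-7/25 17/25 9/5; -24/25 -31/25 13/5; 0 0 1]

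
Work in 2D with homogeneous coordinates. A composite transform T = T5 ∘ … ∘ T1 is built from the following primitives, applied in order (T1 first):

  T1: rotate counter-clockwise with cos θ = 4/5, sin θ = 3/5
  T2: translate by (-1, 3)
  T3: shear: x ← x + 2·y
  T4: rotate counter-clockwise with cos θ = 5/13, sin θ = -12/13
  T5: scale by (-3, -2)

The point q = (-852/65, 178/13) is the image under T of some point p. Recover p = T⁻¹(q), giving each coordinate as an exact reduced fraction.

p = (4, -5)

T1 = [4/5 -3/5 0; 3/5 4/5 0; 0 0 1]
T2·T1 = [4/5 -3/5 -1; 3/5 4/5 3; 0 0 1]
T3·…·T1 = [2 1 5; 3/5 4/5 3; 0 0 1]
T4·…·T1 = [86/65 73/65 61/13; -21/13 -8/13 -45/13; 0 0 1]
T5·…·T1 = [-258/65 -219/65 -183/13; 42/13 16/13 90/13; 0 0 1]
det M = 6; M⁻¹ = [8/39 73/130 -1; -7/13 -43/65 -3; 0 0 1]
M⁻¹ · (-852/65, 178/13)ᵀ = (4, -5)ᵀ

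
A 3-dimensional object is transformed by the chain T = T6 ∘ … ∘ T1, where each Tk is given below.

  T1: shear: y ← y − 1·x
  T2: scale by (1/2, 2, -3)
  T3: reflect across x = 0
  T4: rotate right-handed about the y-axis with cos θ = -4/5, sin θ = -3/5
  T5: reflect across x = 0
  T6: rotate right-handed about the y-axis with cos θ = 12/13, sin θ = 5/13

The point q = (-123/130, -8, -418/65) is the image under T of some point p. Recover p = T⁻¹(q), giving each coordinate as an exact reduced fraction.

p = (5, 1, -2)

T1 = [1 0 0 0; -1 1 0 0; 0 0 1 0; 0 0 0 1]
T2·T1 = [1/2 0 0 0; -2 2 0 0; 0 0 -3 0; 0 0 0 1]
T3·…·T1 = [-1/2 0 0 0; -2 2 0 0; 0 0 -3 0; 0 0 0 1]
T4·…·T1 = [2/5 0 9/5 0; -2 2 0 0; -3/10 0 12/5 0; 0 0 0 1]
T5·…·T1 = [-2/5 0 -9/5 0; -2 2 0 0; -3/10 0 12/5 0; 0 0 0 1]
T6·…·T1 = [-63/130 0 -48/65 0; -2 2 0 0; -8/65 0 189/65 0; 0 0 0 1]
det M = -3; M⁻¹ = [-126/65 0 -32/65 0; -126/65 1/2 -32/65 0; -16/195 0 21/65 0; 0 0 0 1]
M⁻¹ · (-123/130, -8, -418/65)ᵀ = (5, 1, -2)ᵀ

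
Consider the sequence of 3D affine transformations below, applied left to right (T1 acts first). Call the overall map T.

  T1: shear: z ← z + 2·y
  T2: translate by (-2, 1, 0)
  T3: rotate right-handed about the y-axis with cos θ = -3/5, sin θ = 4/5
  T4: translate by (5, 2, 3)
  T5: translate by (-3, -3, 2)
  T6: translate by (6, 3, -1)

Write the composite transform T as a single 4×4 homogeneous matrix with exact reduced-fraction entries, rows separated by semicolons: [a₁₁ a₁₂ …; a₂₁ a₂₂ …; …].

T = [-3/5 8/5 4/5 46/5; 0 1 0 3; -4/5 -6/5 -3/5 28/5; 0 0 0 1]

T1 = [1 0 0 0; 0 1 0 0; 0 2 1 0; 0 0 0 1]
T2·T1 = [1 0 0 -2; 0 1 0 1; 0 2 1 0; 0 0 0 1]
T3·…·T1 = [-3/5 8/5 4/5 6/5; 0 1 0 1; -4/5 -6/5 -3/5 8/5; 0 0 0 1]
T4·…·T1 = [-3/5 8/5 4/5 31/5; 0 1 0 3; -4/5 -6/5 -3/5 23/5; 0 0 0 1]
T5·…·T1 = [-3/5 8/5 4/5 16/5; 0 1 0 0; -4/5 -6/5 -3/5 33/5; 0 0 0 1]
T6·…·T1 = [-3/5 8/5 4/5 46/5; 0 1 0 3; -4/5 -6/5 -3/5 28/5; 0 0 0 1]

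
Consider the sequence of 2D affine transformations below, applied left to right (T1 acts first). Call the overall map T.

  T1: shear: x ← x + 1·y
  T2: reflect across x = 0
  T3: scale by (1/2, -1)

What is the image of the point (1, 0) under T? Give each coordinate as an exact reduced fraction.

T1 shear: x ← x + 1·y: (1, 0) → (1, 0)
T2 reflect across x = 0: (1, 0) → (-1, 0)
T3 scale by (1/2, -1): (-1, 0) → (-1/2, 0)

T(p) = (-1/2, 0)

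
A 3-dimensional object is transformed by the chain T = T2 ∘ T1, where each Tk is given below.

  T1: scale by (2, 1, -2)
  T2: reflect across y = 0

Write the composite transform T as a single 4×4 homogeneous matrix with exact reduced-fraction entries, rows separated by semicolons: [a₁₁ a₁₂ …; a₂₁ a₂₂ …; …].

T = [2 0 0 0; 0 -1 0 0; 0 0 -2 0; 0 0 0 1]

T1 = [2 0 0 0; 0 1 0 0; 0 0 -2 0; 0 0 0 1]
T2·T1 = [2 0 0 0; 0 -1 0 0; 0 0 -2 0; 0 0 0 1]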